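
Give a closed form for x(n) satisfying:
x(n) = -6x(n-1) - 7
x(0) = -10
First-order linear non-homogeneous.
Homogeneous solution: x_h(n) = A·(-6)^n.
Try constant particular solution x_p = K: K = -6K - 7 ⇒ K = -1.
General: x(n) = A·(-6)^n - 1.
Apply x(0) = -10: A - 1 = -10 ⇒ A = -9.
So x(n) = - 9 \left(-6\right)^{n} - 1.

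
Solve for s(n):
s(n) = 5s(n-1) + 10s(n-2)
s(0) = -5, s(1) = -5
Characteristic equation: x² - 5x - 10 = 0.
Discriminant Δ = (5)² + 4·(10) = 65.
Roots r₁,₂ = (5 ± √65)/2, so r₁ = \frac{5}{2} + \frac{\sqrt{65}}{2}, r₂ = \frac{5}{2} - \frac{\sqrt{65}}{2}.
General solution: s(n) = A·r₁^n + B·r₂^n.
From the initial conditions, A + B = -5 and r₁A + r₂B = -5.
Since r₁ - r₂ = √65: A = (-5 - (-5)r₂)/√65 = - \frac{5}{2} + \frac{3 \sqrt{65}}{26}, and B = -5 - A = - \frac{5}{2} - \frac{3 \sqrt{65}}{26}.
So s(n) = \left(- \frac{5}{2} + \frac{3 \sqrt{65}}{26}\right)\left(\frac{5}{2} + \frac{\sqrt{65}}{2}\right)^n + \left(- \frac{5}{2} - \frac{3 \sqrt{65}}{26}\right)\left(\frac{5}{2} - \frac{\sqrt{65}}{2}\right)^n.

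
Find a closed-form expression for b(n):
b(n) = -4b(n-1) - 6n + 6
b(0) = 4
First-order linear with linear forcing.
Homogeneous solution: b_h(n) = A·(-4)^n.
Try particular b_p(n) = pn + q. Substituting:
  pn + q = -4(p(n-1) + q) - 6n + 6.
Matching the n-coefficient: p = -4p - 6 ⇒ p = - \frac{6}{5}.
Matching constants: q = 4p - 4q + 6 ⇒ q = \frac{6}{25}.
General: b(n) = A·(-4)^n - \frac{6 n}{5} + \frac{6}{25}.
Apply b(0) = 4: A + \frac{6}{25} = 4 ⇒ A = \frac{94}{25}.
So b(n) = \frac{94 \left(-4\right)^{n}}{25} - \frac{6 n}{5} + \frac{6}{25}.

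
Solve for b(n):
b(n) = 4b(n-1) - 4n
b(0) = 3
First-order linear with linear forcing.
Homogeneous solution: b_h(n) = A·(4)^n.
Try particular b_p(n) = pn + q. Substituting:
  pn + q = 4(p(n-1) + q) - 4n.
Matching the n-coefficient: p = 4p - 4 ⇒ p = \frac{4}{3}.
Matching constants: q = -4p + 4q ⇒ q = \frac{16}{9}.
General: b(n) = A·(4)^n + \frac{4 n}{3} + \frac{16}{9}.
Apply b(0) = 3: A + \frac{16}{9} = 3 ⇒ A = \frac{11}{9}.
So b(n) = \frac{11 \cdot 4^{n}}{9} + \frac{4 n}{3} + \frac{16}{9}.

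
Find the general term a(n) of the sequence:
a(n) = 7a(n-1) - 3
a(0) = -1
First-order linear non-homogeneous.
Homogeneous solution: a_h(n) = A·(7)^n.
Try constant particular solution a_p = K: K = 7K - 3 ⇒ K = \frac{1}{2}.
General: a(n) = A·(7)^n + \frac{1}{2}.
Apply a(0) = -1: A + \frac{1}{2} = -1 ⇒ A = - \frac{3}{2}.
So a(n) = \frac{1}{2} - \frac{3 \cdot 7^{n}}{2}.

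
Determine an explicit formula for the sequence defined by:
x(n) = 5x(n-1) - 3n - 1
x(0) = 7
First-order linear with linear forcing.
Homogeneous solution: x_h(n) = A·(5)^n.
Try particular x_p(n) = pn + q. Substituting:
  pn + q = 5(p(n-1) + q) - 3n - 1.
Matching the n-coefficient: p = 5p - 3 ⇒ p = \frac{3}{4}.
Matching constants: q = -5p + 5q - 1 ⇒ q = \frac{19}{16}.
General: x(n) = A·(5)^n + \frac{3 n}{4} + \frac{19}{16}.
Apply x(0) = 7: A + \frac{19}{16} = 7 ⇒ A = \frac{93}{16}.
So x(n) = \frac{93 \cdot 5^{n}}{16} + \frac{3 n}{4} + \frac{19}{16}.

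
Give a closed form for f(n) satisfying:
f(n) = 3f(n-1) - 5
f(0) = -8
First-order linear non-homogeneous.
Homogeneous solution: f_h(n) = A·(3)^n.
Try constant particular solution f_p = K: K = 3K - 5 ⇒ K = \frac{5}{2}.
General: f(n) = A·(3)^n + \frac{5}{2}.
Apply f(0) = -8: A + \frac{5}{2} = -8 ⇒ A = - \frac{21}{2}.
So f(n) = \frac{5}{2} - \frac{21 \cdot 3^{n}}{2}.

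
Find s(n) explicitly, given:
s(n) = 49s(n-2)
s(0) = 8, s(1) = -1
Characteristic equation: x² - 49 = 0, which factors as (x - (7))(x - (-7)) = 0.
Roots r₁ = 7, r₂ = -7 (distinct).
General solution: s(n) = A·(7)^n + B·(-7)^n.
From s(0) = 8: A + B = 8.
From s(1) = -1: 7A - 7B = -1.
Solving: A = \frac{55}{14}, B = \frac{57}{14}.
So s(n) = \frac{57 \left(-7\right)^{n}}{14} + \frac{55 \cdot 7^{n}}{14}.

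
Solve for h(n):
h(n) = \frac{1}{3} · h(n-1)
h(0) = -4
Pure geometric recurrence with ratio \frac{1}{3}.
By induction h(n) = h(0) · (\frac{1}{3})^n = - 4 \cdot 3^{- n}.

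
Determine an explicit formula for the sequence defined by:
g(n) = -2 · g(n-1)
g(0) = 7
Pure geometric recurrence with ratio -2.
By induction g(n) = g(0) · (-2)^n = 7 \left(-2\right)^{n}.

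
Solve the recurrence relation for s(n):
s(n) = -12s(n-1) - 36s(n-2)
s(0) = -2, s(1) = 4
Characteristic equation: x² + 12x + 36 = 0, which is (x - (-6))².
Repeated root r = -6.
General solution: s(n) = (A + Bn)·(-6)^n.
From s(0) = -2: A = -2.
From s(1) = 4: (A + B)·(-6) = 4 ⇒ B = \frac{4}{3}.
So s(n) = \left(\frac{4 n}{3} - 2\right) \cdot (-6)^n.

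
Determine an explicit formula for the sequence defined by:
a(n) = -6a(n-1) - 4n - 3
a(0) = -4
First-order linear with linear forcing.
Homogeneous solution: a_h(n) = A·(-6)^n.
Try particular a_p(n) = pn + q. Substituting:
  pn + q = -6(p(n-1) + q) - 4n - 3.
Matching the n-coefficient: p = -6p - 4 ⇒ p = - \frac{4}{7}.
Matching constants: q = 6p - 6q - 3 ⇒ q = - \frac{45}{49}.
General: a(n) = A·(-6)^n - \frac{4 n}{7} - \frac{45}{49}.
Apply a(0) = -4: A - \frac{45}{49} = -4 ⇒ A = - \frac{151}{49}.
So a(n) = - \frac{151 \left(-6\right)^{n}}{49} - \frac{4 n}{7} - \frac{45}{49}.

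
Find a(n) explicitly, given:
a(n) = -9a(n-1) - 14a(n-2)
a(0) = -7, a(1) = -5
Characteristic equation: x² + 9x + 14 = 0, which factors as (x - (-2))(x - (-7)) = 0.
Roots r₁ = -2, r₂ = -7 (distinct).
General solution: a(n) = A·(-2)^n + B·(-7)^n.
From a(0) = -7: A + B = -7.
From a(1) = -5: -2A - 7B = -5.
Solving: A = - \frac{54}{5}, B = \frac{19}{5}.
So a(n) = - \frac{54 \left(-2\right)^{n}}{5} + \frac{19 \left(-7\right)^{n}}{5}.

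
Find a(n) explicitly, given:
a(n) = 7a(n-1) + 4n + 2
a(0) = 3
First-order linear with linear forcing.
Homogeneous solution: a_h(n) = A·(7)^n.
Try particular a_p(n) = pn + q. Substituting:
  pn + q = 7(p(n-1) + q) + 4n + 2.
Matching the n-coefficient: p = 7p + 4 ⇒ p = - \frac{2}{3}.
Matching constants: q = -7p + 7q + 2 ⇒ q = - \frac{10}{9}.
General: a(n) = A·(7)^n - \frac{2 n}{3} - \frac{10}{9}.
Apply a(0) = 3: A - \frac{10}{9} = 3 ⇒ A = \frac{37}{9}.
So a(n) = \frac{37 \cdot 7^{n}}{9} - \frac{2 n}{3} - \frac{10}{9}.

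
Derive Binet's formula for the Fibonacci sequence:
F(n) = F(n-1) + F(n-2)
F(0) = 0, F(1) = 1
This is the Fibonacci sequence.
Characteristic equation: x² - x - 1 = 0; roots r₁ = \frac{1}{2} + \frac{\sqrt{5}}{2}, r₂ = \frac{1}{2} - \frac{\sqrt{5}}{2}.
General: F(n) = A·r₁^n + B·r₂^n. Solving with F(0)=0, F(1)=1 gives A = \frac{\sqrt{5}}{5}, B = - \frac{\sqrt{5}}{5}.
So F(n) = \frac{2^{- n} \sqrt{5} \left(- \left(1 - \sqrt{5}\right)^{n} + \left(1 + \sqrt{5}\right)^{n}\right)}{5}.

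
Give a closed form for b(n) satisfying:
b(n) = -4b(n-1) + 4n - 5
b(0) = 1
First-order linear with linear forcing.
Homogeneous solution: b_h(n) = A·(-4)^n.
Try particular b_p(n) = pn + q. Substituting:
  pn + q = -4(p(n-1) + q) + 4n - 5.
Matching the n-coefficient: p = -4p + 4 ⇒ p = \frac{4}{5}.
Matching constants: q = 4p - 4q - 5 ⇒ q = - \frac{9}{25}.
General: b(n) = A·(-4)^n + \frac{4 n}{5} - \frac{9}{25}.
Apply b(0) = 1: A - \frac{9}{25} = 1 ⇒ A = \frac{34}{25}.
So b(n) = \frac{34 \left(-4\right)^{n}}{25} + \frac{4 n}{5} - \frac{9}{25}.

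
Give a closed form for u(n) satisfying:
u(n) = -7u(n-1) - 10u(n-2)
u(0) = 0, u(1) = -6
Characteristic equation: x² + 7x + 10 = 0, which factors as (x - (-2))(x - (-5)) = 0.
Roots r₁ = -2, r₂ = -5 (distinct).
General solution: u(n) = A·(-2)^n + B·(-5)^n.
From u(0) = 0: A + B = 0.
From u(1) = -6: -2A - 5B = -6.
Solving: A = -2, B = 2.
So u(n) = - 2 \left(-2\right)^{n} + 2 \left(-5\right)^{n}.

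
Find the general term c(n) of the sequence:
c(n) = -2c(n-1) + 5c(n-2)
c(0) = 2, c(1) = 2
Characteristic equation: x² + 2x - 5 = 0.
Discriminant Δ = (-2)² + 4·(5) = 24.
Roots r₁,₂ = (-2 ± √24)/2, so r₁ = -1 + \sqrt{6}, r₂ = - \sqrt{6} - 1.
General solution: c(n) = A·r₁^n + B·r₂^n.
From the initial conditions, A + B = 2 and r₁A + r₂B = 2.
Since r₁ - r₂ = √24: A = (2 - (2)r₂)/√24 = \frac{\sqrt{6}}{3} + 1, and B = 2 - A = 1 - \frac{\sqrt{6}}{3}.
So c(n) = \left(\frac{\sqrt{6}}{3} + 1\right)\left(-1 + \sqrt{6}\right)^n + \left(1 - \frac{\sqrt{6}}{3}\right)\left(- \sqrt{6} - 1\right)^n.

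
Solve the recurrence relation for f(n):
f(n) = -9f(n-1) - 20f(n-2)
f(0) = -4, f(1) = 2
Characteristic equation: x² + 9x + 20 = 0, which factors as (x - (-4))(x - (-5)) = 0.
Roots r₁ = -4, r₂ = -5 (distinct).
General solution: f(n) = A·(-4)^n + B·(-5)^n.
From f(0) = -4: A + B = -4.
From f(1) = 2: -4A - 5B = 2.
Solving: A = -18, B = 14.
So f(n) = - 18 \left(-4\right)^{n} + 14 \left(-5\right)^{n}.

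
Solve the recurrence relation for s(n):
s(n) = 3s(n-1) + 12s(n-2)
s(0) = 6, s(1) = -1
Characteristic equation: x² - 3x - 12 = 0.
Discriminant Δ = (3)² + 4·(12) = 57.
Roots r₁,₂ = (3 ± √57)/2, so r₁ = \frac{3}{2} + \frac{\sqrt{57}}{2}, r₂ = \frac{3}{2} - \frac{\sqrt{57}}{2}.
General solution: s(n) = A·r₁^n + B·r₂^n.
From the initial conditions, A + B = 6 and r₁A + r₂B = -1.
Since r₁ - r₂ = √57: A = (-1 - (6)r₂)/√57 = 3 - \frac{10 \sqrt{57}}{57}, and B = 6 - A = \frac{10 \sqrt{57}}{57} + 3.
So s(n) = \left(3 - \frac{10 \sqrt{57}}{57}\right)\left(\frac{3}{2} + \frac{\sqrt{57}}{2}\right)^n + \left(\frac{10 \sqrt{57}}{57} + 3\right)\left(\frac{3}{2} - \frac{\sqrt{57}}{2}\right)^n.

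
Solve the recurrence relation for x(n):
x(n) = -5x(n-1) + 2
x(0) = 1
First-order linear non-homogeneous.
Homogeneous solution: x_h(n) = A·(-5)^n.
Try constant particular solution x_p = K: K = -5K + 2 ⇒ K = \frac{1}{3}.
General: x(n) = A·(-5)^n + \frac{1}{3}.
Apply x(0) = 1: A + \frac{1}{3} = 1 ⇒ A = \frac{2}{3}.
So x(n) = \frac{2 \left(-5\right)^{n}}{3} + \frac{1}{3}.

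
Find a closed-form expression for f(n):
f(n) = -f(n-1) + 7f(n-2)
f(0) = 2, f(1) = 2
Characteristic equation: x² + x - 7 = 0.
Discriminant Δ = (-1)² + 4·(7) = 29.
Roots r₁,₂ = (-1 ± √29)/2, so r₁ = - \frac{1}{2} + \frac{\sqrt{29}}{2}, r₂ = - \frac{\sqrt{29}}{2} - \frac{1}{2}.
General solution: f(n) = A·r₁^n + B·r₂^n.
From the initial conditions, A + B = 2 and r₁A + r₂B = 2.
Since r₁ - r₂ = √29: A = (2 - (2)r₂)/√29 = \frac{3 \sqrt{29}}{29} + 1, and B = 2 - A = 1 - \frac{3 \sqrt{29}}{29}.
So f(n) = \left(\frac{3 \sqrt{29}}{29} + 1\right)\left(- \frac{1}{2} + \frac{\sqrt{29}}{2}\right)^n + \left(1 - \frac{3 \sqrt{29}}{29}\right)\left(- \frac{\sqrt{29}}{2} - \frac{1}{2}\right)^n.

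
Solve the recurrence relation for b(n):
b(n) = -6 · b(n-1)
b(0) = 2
Pure geometric recurrence with ratio -6.
By induction b(n) = b(0) · (-6)^n = 2 \left(-6\right)^{n}.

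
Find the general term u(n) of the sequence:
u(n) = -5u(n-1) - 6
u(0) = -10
First-order linear non-homogeneous.
Homogeneous solution: u_h(n) = A·(-5)^n.
Try constant particular solution u_p = K: K = -5K - 6 ⇒ K = -1.
General: u(n) = A·(-5)^n - 1.
Apply u(0) = -10: A - 1 = -10 ⇒ A = -9.
So u(n) = - 9 \left(-5\right)^{n} - 1.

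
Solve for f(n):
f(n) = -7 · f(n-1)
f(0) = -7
Pure geometric recurrence with ratio -7.
By induction f(n) = f(0) · (-7)^n = - 7 \left(-7\right)^{n}.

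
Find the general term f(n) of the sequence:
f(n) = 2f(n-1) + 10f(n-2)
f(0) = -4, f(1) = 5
Characteristic equation: x² - 2x - 10 = 0.
Discriminant Δ = (2)² + 4·(10) = 44.
Roots r₁,₂ = (2 ± √44)/2, so r₁ = 1 + \sqrt{11}, r₂ = 1 - \sqrt{11}.
General solution: f(n) = A·r₁^n + B·r₂^n.
From the initial conditions, A + B = -4 and r₁A + r₂B = 5.
Since r₁ - r₂ = √44: A = (5 - (-4)r₂)/√44 = -2 + \frac{9 \sqrt{11}}{22}, and B = -4 - A = -2 - \frac{9 \sqrt{11}}{22}.
So f(n) = \left(-2 + \frac{9 \sqrt{11}}{22}\right)\left(1 + \sqrt{11}\right)^n + \left(-2 - \frac{9 \sqrt{11}}{22}\right)\left(1 - \sqrt{11}\right)^n.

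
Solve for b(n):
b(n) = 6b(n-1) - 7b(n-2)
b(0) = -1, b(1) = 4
Characteristic equation: x² - 6x + 7 = 0.
Discriminant Δ = (6)² + 4·(-7) = 8.
Roots r₁,₂ = (6 ± √8)/2, so r₁ = \sqrt{2} + 3, r₂ = 3 - \sqrt{2}.
General solution: b(n) = A·r₁^n + B·r₂^n.
From the initial conditions, A + B = -1 and r₁A + r₂B = 4.
Since r₁ - r₂ = √8: A = (4 - (-1)r₂)/√8 = - \frac{1}{2} + \frac{7 \sqrt{2}}{4}, and B = -1 - A = - \frac{7 \sqrt{2}}{4} - \frac{1}{2}.
So b(n) = \left(- \frac{1}{2} + \frac{7 \sqrt{2}}{4}\right)\left(\sqrt{2} + 3\right)^n + \left(- \frac{7 \sqrt{2}}{4} - \frac{1}{2}\right)\left(3 - \sqrt{2}\right)^n.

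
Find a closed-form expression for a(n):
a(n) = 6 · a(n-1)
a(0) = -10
Pure geometric recurrence with ratio 6.
By induction a(n) = a(0) · (6)^n = - 10 \cdot 6^{n}.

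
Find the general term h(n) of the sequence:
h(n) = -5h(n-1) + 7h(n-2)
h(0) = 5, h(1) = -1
Characteristic equation: x² + 5x - 7 = 0.
Discriminant Δ = (-5)² + 4·(7) = 53.
Roots r₁,₂ = (-5 ± √53)/2, so r₁ = - \frac{5}{2} + \frac{\sqrt{53}}{2}, r₂ = - \frac{\sqrt{53}}{2} - \frac{5}{2}.
General solution: h(n) = A·r₁^n + B·r₂^n.
From the initial conditions, A + B = 5 and r₁A + r₂B = -1.
Since r₁ - r₂ = √53: A = (-1 - (5)r₂)/√53 = \frac{23 \sqrt{53}}{106} + \frac{5}{2}, and B = 5 - A = \frac{5}{2} - \frac{23 \sqrt{53}}{106}.
So h(n) = \left(\frac{23 \sqrt{53}}{106} + \frac{5}{2}\right)\left(- \frac{5}{2} + \frac{\sqrt{53}}{2}\right)^n + \left(\frac{5}{2} - \frac{23 \sqrt{53}}{106}\right)\left(- \frac{\sqrt{53}}{2} - \frac{5}{2}\right)^n.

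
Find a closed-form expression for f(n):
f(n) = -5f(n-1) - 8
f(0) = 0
First-order linear non-homogeneous.
Homogeneous solution: f_h(n) = A·(-5)^n.
Try constant particular solution f_p = K: K = -5K - 8 ⇒ K = - \frac{4}{3}.
General: f(n) = A·(-5)^n - \frac{4}{3}.
Apply f(0) = 0: A - \frac{4}{3} = 0 ⇒ A = \frac{4}{3}.
So f(n) = \frac{4 \left(-5\right)^{n}}{3} - \frac{4}{3}.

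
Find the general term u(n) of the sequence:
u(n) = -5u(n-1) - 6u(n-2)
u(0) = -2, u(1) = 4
Characteristic equation: x² + 5x + 6 = 0, which factors as (x - (-2))(x - (-3)) = 0.
Roots r₁ = -2, r₂ = -3 (distinct).
General solution: u(n) = A·(-2)^n + B·(-3)^n.
From u(0) = -2: A + B = -2.
From u(1) = 4: -2A - 3B = 4.
Solving: A = -2, B = 0.
So u(n) = - 2 \left(-2\right)^{n}.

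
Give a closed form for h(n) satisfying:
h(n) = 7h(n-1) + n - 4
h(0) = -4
First-order linear with linear forcing.
Homogeneous solution: h_h(n) = A·(7)^n.
Try particular h_p(n) = pn + q. Substituting:
  pn + q = 7(p(n-1) + q) + n - 4.
Matching the n-coefficient: p = 7p + 1 ⇒ p = - \frac{1}{6}.
Matching constants: q = -7p + 7q - 4 ⇒ q = \frac{17}{36}.
General: h(n) = A·(7)^n - \frac{n}{6} + \frac{17}{36}.
Apply h(0) = -4: A + \frac{17}{36} = -4 ⇒ A = - \frac{161}{36}.
So h(n) = - \frac{161 \cdot 7^{n}}{36} - \frac{n}{6} + \frac{17}{36}.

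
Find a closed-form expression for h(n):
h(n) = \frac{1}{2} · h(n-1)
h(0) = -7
Pure geometric recurrence with ratio \frac{1}{2}.
By induction h(n) = h(0) · (\frac{1}{2})^n = - 7 \cdot 2^{- n}.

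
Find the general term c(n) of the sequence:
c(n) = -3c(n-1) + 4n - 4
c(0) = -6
First-order linear with linear forcing.
Homogeneous solution: c_h(n) = A·(-3)^n.
Try particular c_p(n) = pn + q. Substituting:
  pn + q = -3(p(n-1) + q) + 4n - 4.
Matching the n-coefficient: p = -3p + 4 ⇒ p = 1.
Matching constants: q = 3p - 3q - 4 ⇒ q = - \frac{1}{4}.
General: c(n) = A·(-3)^n + n - \frac{1}{4}.
Apply c(0) = -6: A - \frac{1}{4} = -6 ⇒ A = - \frac{23}{4}.
So c(n) = - \frac{23 \left(-3\right)^{n}}{4} + n - \frac{1}{4}.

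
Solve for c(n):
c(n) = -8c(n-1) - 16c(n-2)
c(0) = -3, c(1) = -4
Characteristic equation: x² + 8x + 16 = 0, which is (x - (-4))².
Repeated root r = -4.
General solution: c(n) = (A + Bn)·(-4)^n.
From c(0) = -3: A = -3.
From c(1) = -4: (A + B)·(-4) = -4 ⇒ B = 4.
So c(n) = \left(4 n - 3\right) \cdot (-4)^n.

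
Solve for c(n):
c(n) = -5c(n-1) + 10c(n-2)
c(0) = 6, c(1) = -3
Characteristic equation: x² + 5x - 10 = 0.
Discriminant Δ = (-5)² + 4·(10) = 65.
Roots r₁,₂ = (-5 ± √65)/2, so r₁ = - \frac{5}{2} + \frac{\sqrt{65}}{2}, r₂ = - \frac{\sqrt{65}}{2} - \frac{5}{2}.
General solution: c(n) = A·r₁^n + B·r₂^n.
From the initial conditions, A + B = 6 and r₁A + r₂B = -3.
Since r₁ - r₂ = √65: A = (-3 - (6)r₂)/√65 = \frac{12 \sqrt{65}}{65} + 3, and B = 6 - A = 3 - \frac{12 \sqrt{65}}{65}.
So c(n) = \left(\frac{12 \sqrt{65}}{65} + 3\right)\left(- \frac{5}{2} + \frac{\sqrt{65}}{2}\right)^n + \left(3 - \frac{12 \sqrt{65}}{65}\right)\left(- \frac{\sqrt{65}}{2} - \frac{5}{2}\right)^n.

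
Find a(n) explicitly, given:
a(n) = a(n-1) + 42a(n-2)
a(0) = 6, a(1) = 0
Characteristic equation: x² - x - 42 = 0, which factors as (x - (7))(x - (-6)) = 0.
Roots r₁ = 7, r₂ = -6 (distinct).
General solution: a(n) = A·(7)^n + B·(-6)^n.
From a(0) = 6: A + B = 6.
From a(1) = 0: 7A - 6B = 0.
Solving: A = \frac{36}{13}, B = \frac{42}{13}.
So a(n) = \frac{42 \left(-6\right)^{n}}{13} + \frac{36 \cdot 7^{n}}{13}.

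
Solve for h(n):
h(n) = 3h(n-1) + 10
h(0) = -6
First-order linear non-homogeneous.
Homogeneous solution: h_h(n) = A·(3)^n.
Try constant particular solution h_p = K: K = 3K + 10 ⇒ K = -5.
General: h(n) = A·(3)^n - 5.
Apply h(0) = -6: A - 5 = -6 ⇒ A = -1.
So h(n) = - 3^{n} - 5.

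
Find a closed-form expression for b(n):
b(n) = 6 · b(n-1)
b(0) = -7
Pure geometric recurrence with ratio 6.
By induction b(n) = b(0) · (6)^n = - 7 \cdot 6^{n}.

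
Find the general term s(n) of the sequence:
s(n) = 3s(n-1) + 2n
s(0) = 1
First-order linear with linear forcing.
Homogeneous solution: s_h(n) = A·(3)^n.
Try particular s_p(n) = pn + q. Substituting:
  pn + q = 3(p(n-1) + q) + 2n.
Matching the n-coefficient: p = 3p + 2 ⇒ p = -1.
Matching constants: q = -3p + 3q ⇒ q = - \frac{3}{2}.
General: s(n) = A·(3)^n - n - \frac{3}{2}.
Apply s(0) = 1: A - \frac{3}{2} = 1 ⇒ A = \frac{5}{2}.
So s(n) = \frac{5 \cdot 3^{n}}{2} - n - \frac{3}{2}.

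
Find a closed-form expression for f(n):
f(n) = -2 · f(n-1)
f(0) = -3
Pure geometric recurrence with ratio -2.
By induction f(n) = f(0) · (-2)^n = - 3 \left(-2\right)^{n}.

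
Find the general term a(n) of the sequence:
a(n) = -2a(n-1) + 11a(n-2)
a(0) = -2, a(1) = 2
Characteristic equation: x² + 2x - 11 = 0.
Discriminant Δ = (-2)² + 4·(11) = 48.
Roots r₁,₂ = (-2 ± √48)/2, so r₁ = -1 + 2 \sqrt{3}, r₂ = - 2 \sqrt{3} - 1.
General solution: a(n) = A·r₁^n + B·r₂^n.
From the initial conditions, A + B = -2 and r₁A + r₂B = 2.
Since r₁ - r₂ = √48: A = (2 - (-2)r₂)/√48 = -1, and B = -2 - A = -1.
So a(n) = \left(-1\right)\left(-1 + 2 \sqrt{3}\right)^n + \left(-1\right)\left(- 2 \sqrt{3} - 1\right)^n.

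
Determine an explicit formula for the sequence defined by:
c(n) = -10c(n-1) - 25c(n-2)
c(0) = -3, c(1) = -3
Characteristic equation: x² + 10x + 25 = 0, which is (x - (-5))².
Repeated root r = -5.
General solution: c(n) = (A + Bn)·(-5)^n.
From c(0) = -3: A = -3.
From c(1) = -3: (A + B)·(-5) = -3 ⇒ B = \frac{18}{5}.
So c(n) = \left(\frac{18 n}{5} - 3\right) \cdot (-5)^n.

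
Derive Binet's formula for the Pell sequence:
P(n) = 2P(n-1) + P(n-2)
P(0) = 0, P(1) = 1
This is the Pell sequence.
Characteristic equation: x² - 2x - 1 = 0; roots r₁ = 1 + \sqrt{2}, r₂ = 1 - \sqrt{2}.
General: P(n) = A·r₁^n + B·r₂^n. Solving with P(0)=0, P(1)=1 gives A = \frac{\sqrt{2}}{4}, B = - \frac{\sqrt{2}}{4}.
So P(n) = \frac{\sqrt{2} \left(- \left(1 - \sqrt{2}\right)^{n} + \left(1 + \sqrt{2}\right)^{n}\right)}{4}.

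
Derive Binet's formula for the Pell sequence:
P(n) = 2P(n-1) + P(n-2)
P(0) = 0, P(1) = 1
This is the Pell sequence.
Characteristic equation: x² - 2x - 1 = 0; roots r₁ = 1 + \sqrt{2}, r₂ = 1 - \sqrt{2}.
General: P(n) = A·r₁^n + B·r₂^n. Solving with P(0)=0, P(1)=1 gives A = \frac{\sqrt{2}}{4}, B = - \frac{\sqrt{2}}{4}.
So P(n) = \frac{\sqrt{2} \left(- \left(1 - \sqrt{2}\right)^{n} + \left(1 + \sqrt{2}\right)^{n}\right)}{4}.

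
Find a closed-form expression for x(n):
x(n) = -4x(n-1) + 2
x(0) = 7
First-order linear non-homogeneous.
Homogeneous solution: x_h(n) = A·(-4)^n.
Try constant particular solution x_p = K: K = -4K + 2 ⇒ K = \frac{2}{5}.
General: x(n) = A·(-4)^n + \frac{2}{5}.
Apply x(0) = 7: A + \frac{2}{5} = 7 ⇒ A = \frac{33}{5}.
So x(n) = \frac{33 \left(-4\right)^{n}}{5} + \frac{2}{5}.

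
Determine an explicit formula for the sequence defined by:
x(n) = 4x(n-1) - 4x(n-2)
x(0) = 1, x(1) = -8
Characteristic equation: x² - 4x + 4 = 0, which is (x - (2))².
Repeated root r = 2.
General solution: x(n) = (A + Bn)·(2)^n.
From x(0) = 1: A = 1.
From x(1) = -8: (A + B)·(2) = -8 ⇒ B = -5.
So x(n) = \left(1 - 5 n\right) \cdot (2)^n.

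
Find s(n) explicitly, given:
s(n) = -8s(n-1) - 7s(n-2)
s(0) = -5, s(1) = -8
Characteristic equation: x² + 8x + 7 = 0, which factors as (x - (-1))(x - (-7)) = 0.
Roots r₁ = -1, r₂ = -7 (distinct).
General solution: s(n) = A·(-1)^n + B·(-7)^n.
From s(0) = -5: A + B = -5.
From s(1) = -8: -A - 7B = -8.
Solving: A = - \frac{43}{6}, B = \frac{13}{6}.
So s(n) = - \frac{43 \left(-1\right)^{n}}{6} + \frac{13 \left(-7\right)^{n}}{6}.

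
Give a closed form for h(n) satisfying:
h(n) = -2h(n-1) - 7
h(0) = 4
First-order linear non-homogeneous.
Homogeneous solution: h_h(n) = A·(-2)^n.
Try constant particular solution h_p = K: K = -2K - 7 ⇒ K = - \frac{7}{3}.
General: h(n) = A·(-2)^n - \frac{7}{3}.
Apply h(0) = 4: A - \frac{7}{3} = 4 ⇒ A = \frac{19}{3}.
So h(n) = \frac{19 \left(-2\right)^{n}}{3} - \frac{7}{3}.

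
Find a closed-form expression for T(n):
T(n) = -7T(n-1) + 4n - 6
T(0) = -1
First-order linear with linear forcing.
Homogeneous solution: T_h(n) = A·(-7)^n.
Try particular T_p(n) = pn + q. Substituting:
  pn + q = -7(p(n-1) + q) + 4n - 6.
Matching the n-coefficient: p = -7p + 4 ⇒ p = \frac{1}{2}.
Matching constants: q = 7p - 7q - 6 ⇒ q = - \frac{5}{16}.
General: T(n) = A·(-7)^n + \frac{n}{2} - \frac{5}{16}.
Apply T(0) = -1: A - \frac{5}{16} = -1 ⇒ A = - \frac{11}{16}.
So T(n) = - \frac{11 \left(-7\right)^{n}}{16} + \frac{n}{2} - \frac{5}{16}.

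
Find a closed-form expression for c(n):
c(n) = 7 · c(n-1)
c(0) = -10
Pure geometric recurrence with ratio 7.
By induction c(n) = c(0) · (7)^n = - 10 \cdot 7^{n}.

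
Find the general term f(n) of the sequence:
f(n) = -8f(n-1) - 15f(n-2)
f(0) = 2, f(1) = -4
Characteristic equation: x² + 8x + 15 = 0, which factors as (x - (-5))(x - (-3)) = 0.
Roots r₁ = -5, r₂ = -3 (distinct).
General solution: f(n) = A·(-5)^n + B·(-3)^n.
From f(0) = 2: A + B = 2.
From f(1) = -4: -5A - 3B = -4.
Solving: A = -1, B = 3.
So f(n) = 3 \left(-3\right)^{n} - \left(-5\right)^{n}.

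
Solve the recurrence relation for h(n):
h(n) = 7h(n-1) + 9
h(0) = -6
First-order linear non-homogeneous.
Homogeneous solution: h_h(n) = A·(7)^n.
Try constant particular solution h_p = K: K = 7K + 9 ⇒ K = - \frac{3}{2}.
General: h(n) = A·(7)^n - \frac{3}{2}.
Apply h(0) = -6: A - \frac{3}{2} = -6 ⇒ A = - \frac{9}{2}.
So h(n) = - \frac{9 \cdot 7^{n}}{2} - \frac{3}{2}.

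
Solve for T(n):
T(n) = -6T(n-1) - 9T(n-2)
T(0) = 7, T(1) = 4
Characteristic equation: x² + 6x + 9 = 0, which is (x - (-3))².
Repeated root r = -3.
General solution: T(n) = (A + Bn)·(-3)^n.
From T(0) = 7: A = 7.
From T(1) = 4: (A + B)·(-3) = 4 ⇒ B = - \frac{25}{3}.
So T(n) = \left(7 - \frac{25 n}{3}\right) \cdot (-3)^n.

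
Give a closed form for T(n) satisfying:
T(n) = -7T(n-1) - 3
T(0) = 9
First-order linear non-homogeneous.
Homogeneous solution: T_h(n) = A·(-7)^n.
Try constant particular solution T_p = K: K = -7K - 3 ⇒ K = - \frac{3}{8}.
General: T(n) = A·(-7)^n - \frac{3}{8}.
Apply T(0) = 9: A - \frac{3}{8} = 9 ⇒ A = \frac{75}{8}.
So T(n) = \frac{75 \left(-7\right)^{n}}{8} - \frac{3}{8}.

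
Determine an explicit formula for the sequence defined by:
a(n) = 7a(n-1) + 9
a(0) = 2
First-order linear non-homogeneous.
Homogeneous solution: a_h(n) = A·(7)^n.
Try constant particular solution a_p = K: K = 7K + 9 ⇒ K = - \frac{3}{2}.
General: a(n) = A·(7)^n - \frac{3}{2}.
Apply a(0) = 2: A - \frac{3}{2} = 2 ⇒ A = \frac{7}{2}.
So a(n) = \frac{7 \cdot 7^{n}}{2} - \frac{3}{2}.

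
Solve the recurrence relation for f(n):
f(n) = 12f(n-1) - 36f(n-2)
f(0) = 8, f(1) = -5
Characteristic equation: x² - 12x + 36 = 0, which is (x - (6))².
Repeated root r = 6.
General solution: f(n) = (A + Bn)·(6)^n.
From f(0) = 8: A = 8.
From f(1) = -5: (A + B)·(6) = -5 ⇒ B = - \frac{53}{6}.
So f(n) = \left(8 - \frac{53 n}{6}\right) \cdot (6)^n.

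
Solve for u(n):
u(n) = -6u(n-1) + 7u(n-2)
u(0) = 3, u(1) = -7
Characteristic equation: x² + 6x - 7 = 0, which factors as (x - (1))(x - (-7)) = 0.
Roots r₁ = 1, r₂ = -7 (distinct).
General solution: u(n) = A·(1)^n + B·(-7)^n.
From u(0) = 3: A + B = 3.
From u(1) = -7: A - 7B = -7.
Solving: A = \frac{7}{4}, B = \frac{5}{4}.
So u(n) = \frac{5 \left(-7\right)^{n}}{4} + \frac{7}{4}.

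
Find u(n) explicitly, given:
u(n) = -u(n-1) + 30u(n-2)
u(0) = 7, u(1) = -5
Characteristic equation: x² + x - 30 = 0, which factors as (x - (5))(x - (-6)) = 0.
Roots r₁ = 5, r₂ = -6 (distinct).
General solution: u(n) = A·(5)^n + B·(-6)^n.
From u(0) = 7: A + B = 7.
From u(1) = -5: 5A - 6B = -5.
Solving: A = \frac{37}{11}, B = \frac{40}{11}.
So u(n) = \frac{40 \left(-6\right)^{n}}{11} + \frac{37 \cdot 5^{n}}{11}.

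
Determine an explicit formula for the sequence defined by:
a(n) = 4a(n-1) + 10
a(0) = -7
First-order linear non-homogeneous.
Homogeneous solution: a_h(n) = A·(4)^n.
Try constant particular solution a_p = K: K = 4K + 10 ⇒ K = - \frac{10}{3}.
General: a(n) = A·(4)^n - \frac{10}{3}.
Apply a(0) = -7: A - \frac{10}{3} = -7 ⇒ A = - \frac{11}{3}.
So a(n) = - \frac{11 \cdot 4^{n}}{3} - \frac{10}{3}.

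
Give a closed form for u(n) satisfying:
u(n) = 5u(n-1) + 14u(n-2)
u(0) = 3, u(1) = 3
Characteristic equation: x² - 5x - 14 = 0, which factors as (x - (-2))(x - (7)) = 0.
Roots r₁ = -2, r₂ = 7 (distinct).
General solution: u(n) = A·(-2)^n + B·(7)^n.
From u(0) = 3: A + B = 3.
From u(1) = 3: -2A + 7B = 3.
Solving: A = 2, B = 1.
So u(n) = 2 \left(-2\right)^{n} + 7^{n}.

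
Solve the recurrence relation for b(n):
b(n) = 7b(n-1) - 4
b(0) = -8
First-order linear non-homogeneous.
Homogeneous solution: b_h(n) = A·(7)^n.
Try constant particular solution b_p = K: K = 7K - 4 ⇒ K = \frac{2}{3}.
General: b(n) = A·(7)^n + \frac{2}{3}.
Apply b(0) = -8: A + \frac{2}{3} = -8 ⇒ A = - \frac{26}{3}.
So b(n) = \frac{2}{3} - \frac{26 \cdot 7^{n}}{3}.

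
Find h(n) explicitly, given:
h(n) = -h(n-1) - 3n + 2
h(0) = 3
First-order linear with linear forcing.
Homogeneous solution: h_h(n) = A·(-1)^n.
Try particular h_p(n) = pn + q. Substituting:
  pn + q = -(p(n-1) + q) - 3n + 2.
Matching the n-coefficient: p = -p - 3 ⇒ p = - \frac{3}{2}.
Matching constants: q = p - q + 2 ⇒ q = \frac{1}{4}.
General: h(n) = A·(-1)^n - \frac{3 n}{2} + \frac{1}{4}.
Apply h(0) = 3: A + \frac{1}{4} = 3 ⇒ A = \frac{11}{4}.
So h(n) = \frac{11 \left(-1\right)^{n}}{4} - \frac{3 n}{2} + \frac{1}{4}.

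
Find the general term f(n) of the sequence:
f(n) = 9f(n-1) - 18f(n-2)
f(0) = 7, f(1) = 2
Characteristic equation: x² - 9x + 18 = 0, which factors as (x - (6))(x - (3)) = 0.
Roots r₁ = 6, r₂ = 3 (distinct).
General solution: f(n) = A·(6)^n + B·(3)^n.
From f(0) = 7: A + B = 7.
From f(1) = 2: 6A + 3B = 2.
Solving: A = - \frac{19}{3}, B = \frac{40}{3}.
So f(n) = \frac{40 \cdot 3^{n}}{3} - \frac{19 \cdot 6^{n}}{3}.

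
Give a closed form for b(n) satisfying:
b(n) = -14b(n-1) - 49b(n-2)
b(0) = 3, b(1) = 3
Characteristic equation: x² + 14x + 49 = 0, which is (x - (-7))².
Repeated root r = -7.
General solution: b(n) = (A + Bn)·(-7)^n.
From b(0) = 3: A = 3.
From b(1) = 3: (A + B)·(-7) = 3 ⇒ B = - \frac{24}{7}.
So b(n) = \left(3 - \frac{24 n}{7}\right) \cdot (-7)^n.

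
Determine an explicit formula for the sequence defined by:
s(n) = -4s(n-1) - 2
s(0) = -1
First-order linear non-homogeneous.
Homogeneous solution: s_h(n) = A·(-4)^n.
Try constant particular solution s_p = K: K = -4K - 2 ⇒ K = - \frac{2}{5}.
General: s(n) = A·(-4)^n - \frac{2}{5}.
Apply s(0) = -1: A - \frac{2}{5} = -1 ⇒ A = - \frac{3}{5}.
So s(n) = - \frac{3 \left(-4\right)^{n}}{5} - \frac{2}{5}.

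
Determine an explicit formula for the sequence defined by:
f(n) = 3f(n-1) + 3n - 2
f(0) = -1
First-order linear with linear forcing.
Homogeneous solution: f_h(n) = A·(3)^n.
Try particular f_p(n) = pn + q. Substituting:
  pn + q = 3(p(n-1) + q) + 3n - 2.
Matching the n-coefficient: p = 3p + 3 ⇒ p = - \frac{3}{2}.
Matching constants: q = -3p + 3q - 2 ⇒ q = - \frac{5}{4}.
General: f(n) = A·(3)^n - \frac{3 n}{2} - \frac{5}{4}.
Apply f(0) = -1: A - \frac{5}{4} = -1 ⇒ A = \frac{1}{4}.
So f(n) = \frac{3^{n}}{4} - \frac{3 n}{2} - \frac{5}{4}.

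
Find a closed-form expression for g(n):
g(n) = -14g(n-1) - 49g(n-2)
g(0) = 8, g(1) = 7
Characteristic equation: x² + 14x + 49 = 0, which is (x - (-7))².
Repeated root r = -7.
General solution: g(n) = (A + Bn)·(-7)^n.
From g(0) = 8: A = 8.
From g(1) = 7: (A + B)·(-7) = 7 ⇒ B = -9.
So g(n) = \left(8 - 9 n\right) \cdot (-7)^n.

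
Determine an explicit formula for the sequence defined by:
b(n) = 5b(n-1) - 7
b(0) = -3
First-order linear non-homogeneous.
Homogeneous solution: b_h(n) = A·(5)^n.
Try constant particular solution b_p = K: K = 5K - 7 ⇒ K = \frac{7}{4}.
General: b(n) = A·(5)^n + \frac{7}{4}.
Apply b(0) = -3: A + \frac{7}{4} = -3 ⇒ A = - \frac{19}{4}.
So b(n) = \frac{7}{4} - \frac{19 \cdot 5^{n}}{4}.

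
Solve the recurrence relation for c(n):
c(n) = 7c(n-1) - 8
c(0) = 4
First-order linear non-homogeneous.
Homogeneous solution: c_h(n) = A·(7)^n.
Try constant particular solution c_p = K: K = 7K - 8 ⇒ K = \frac{4}{3}.
General: c(n) = A·(7)^n + \frac{4}{3}.
Apply c(0) = 4: A + \frac{4}{3} = 4 ⇒ A = \frac{8}{3}.
So c(n) = \frac{8 \cdot 7^{n}}{3} + \frac{4}{3}.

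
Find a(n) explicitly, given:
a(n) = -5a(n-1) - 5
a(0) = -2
First-order linear non-homogeneous.
Homogeneous solution: a_h(n) = A·(-5)^n.
Try constant particular solution a_p = K: K = -5K - 5 ⇒ K = - \frac{5}{6}.
General: a(n) = A·(-5)^n - \frac{5}{6}.
Apply a(0) = -2: A - \frac{5}{6} = -2 ⇒ A = - \frac{7}{6}.
So a(n) = - \frac{7 \left(-5\right)^{n}}{6} - \frac{5}{6}.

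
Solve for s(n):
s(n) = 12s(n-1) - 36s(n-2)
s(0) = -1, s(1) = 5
Characteristic equation: x² - 12x + 36 = 0, which is (x - (6))².
Repeated root r = 6.
General solution: s(n) = (A + Bn)·(6)^n.
From s(0) = -1: A = -1.
From s(1) = 5: (A + B)·(6) = 5 ⇒ B = \frac{11}{6}.
So s(n) = \left(\frac{11 n}{6} - 1\right) \cdot (6)^n.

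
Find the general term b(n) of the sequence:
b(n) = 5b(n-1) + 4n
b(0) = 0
First-order linear with linear forcing.
Homogeneous solution: b_h(n) = A·(5)^n.
Try particular b_p(n) = pn + q. Substituting:
  pn + q = 5(p(n-1) + q) + 4n.
Matching the n-coefficient: p = 5p + 4 ⇒ p = -1.
Matching constants: q = -5p + 5q ⇒ q = - \frac{5}{4}.
General: b(n) = A·(5)^n - n - \frac{5}{4}.
Apply b(0) = 0: A - \frac{5}{4} = 0 ⇒ A = \frac{5}{4}.
So b(n) = \frac{5 \cdot 5^{n}}{4} - n - \frac{5}{4}.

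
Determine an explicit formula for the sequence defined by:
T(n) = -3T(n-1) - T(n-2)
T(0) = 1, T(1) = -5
Characteristic equation: x² + 3x + 1 = 0.
Discriminant Δ = (-3)² + 4·(-1) = 5.
Roots r₁,₂ = (-3 ± √5)/2, so r₁ = - \frac{3}{2} + \frac{\sqrt{5}}{2}, r₂ = - \frac{3}{2} - \frac{\sqrt{5}}{2}.
General solution: T(n) = A·r₁^n + B·r₂^n.
From the initial conditions, A + B = 1 and r₁A + r₂B = -5.
Since r₁ - r₂ = √5: A = (-5 - (1)r₂)/√5 = \frac{1}{2} - \frac{7 \sqrt{5}}{10}, and B = 1 - A = \frac{1}{2} + \frac{7 \sqrt{5}}{10}.
So T(n) = \left(\frac{1}{2} - \frac{7 \sqrt{5}}{10}\right)\left(- \frac{3}{2} + \frac{\sqrt{5}}{2}\right)^n + \left(\frac{1}{2} + \frac{7 \sqrt{5}}{10}\right)\left(- \frac{3}{2} - \frac{\sqrt{5}}{2}\right)^n.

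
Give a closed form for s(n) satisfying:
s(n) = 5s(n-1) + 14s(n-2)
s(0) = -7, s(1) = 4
Characteristic equation: x² - 5x - 14 = 0, which factors as (x - (-2))(x - (7)) = 0.
Roots r₁ = -2, r₂ = 7 (distinct).
General solution: s(n) = A·(-2)^n + B·(7)^n.
From s(0) = -7: A + B = -7.
From s(1) = 4: -2A + 7B = 4.
Solving: A = - \frac{53}{9}, B = - \frac{10}{9}.
So s(n) = - \frac{53 \left(-2\right)^{n}}{9} - \frac{10 \cdot 7^{n}}{9}.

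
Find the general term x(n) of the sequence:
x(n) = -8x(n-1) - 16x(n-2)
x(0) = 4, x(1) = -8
Characteristic equation: x² + 8x + 16 = 0, which is (x - (-4))².
Repeated root r = -4.
General solution: x(n) = (A + Bn)·(-4)^n.
From x(0) = 4: A = 4.
From x(1) = -8: (A + B)·(-4) = -8 ⇒ B = -2.
So x(n) = \left(4 - 2 n\right) \cdot (-4)^n.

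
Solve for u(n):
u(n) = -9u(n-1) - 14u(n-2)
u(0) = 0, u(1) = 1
Characteristic equation: x² + 9x + 14 = 0, which factors as (x - (-7))(x - (-2)) = 0.
Roots r₁ = -7, r₂ = -2 (distinct).
General solution: u(n) = A·(-7)^n + B·(-2)^n.
From u(0) = 0: A + B = 0.
From u(1) = 1: -7A - 2B = 1.
Solving: A = - \frac{1}{5}, B = \frac{1}{5}.
So u(n) = \frac{\left(-2\right)^{n}}{5} - \frac{\left(-7\right)^{n}}{5}.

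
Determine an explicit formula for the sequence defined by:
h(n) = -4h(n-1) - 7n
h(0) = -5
First-order linear with linear forcing.
Homogeneous solution: h_h(n) = A·(-4)^n.
Try particular h_p(n) = pn + q. Substituting:
  pn + q = -4(p(n-1) + q) - 7n.
Matching the n-coefficient: p = -4p - 7 ⇒ p = - \frac{7}{5}.
Matching constants: q = 4p - 4q ⇒ q = - \frac{28}{25}.
General: h(n) = A·(-4)^n - \frac{7 n}{5} - \frac{28}{25}.
Apply h(0) = -5: A - \frac{28}{25} = -5 ⇒ A = - \frac{97}{25}.
So h(n) = - \frac{97 \left(-4\right)^{n}}{25} - \frac{7 n}{5} - \frac{28}{25}.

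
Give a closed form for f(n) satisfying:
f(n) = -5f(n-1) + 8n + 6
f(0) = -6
First-order linear with linear forcing.
Homogeneous solution: f_h(n) = A·(-5)^n.
Try particular f_p(n) = pn + q. Substituting:
  pn + q = -5(p(n-1) + q) + 8n + 6.
Matching the n-coefficient: p = -5p + 8 ⇒ p = \frac{4}{3}.
Matching constants: q = 5p - 5q + 6 ⇒ q = \frac{19}{9}.
General: f(n) = A·(-5)^n + \frac{4 n}{3} + \frac{19}{9}.
Apply f(0) = -6: A + \frac{19}{9} = -6 ⇒ A = - \frac{73}{9}.
So f(n) = - \frac{73 \left(-5\right)^{n}}{9} + \frac{4 n}{3} + \frac{19}{9}.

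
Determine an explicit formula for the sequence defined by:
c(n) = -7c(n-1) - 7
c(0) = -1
First-order linear non-homogeneous.
Homogeneous solution: c_h(n) = A·(-7)^n.
Try constant particular solution c_p = K: K = -7K - 7 ⇒ K = - \frac{7}{8}.
General: c(n) = A·(-7)^n - \frac{7}{8}.
Apply c(0) = -1: A - \frac{7}{8} = -1 ⇒ A = - \frac{1}{8}.
So c(n) = - \frac{\left(-7\right)^{n}}{8} - \frac{7}{8}.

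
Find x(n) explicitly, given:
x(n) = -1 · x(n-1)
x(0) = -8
Pure geometric recurrence with ratio -1.
By induction x(n) = x(0) · (-1)^n = - 8 \left(-1\right)^{n}.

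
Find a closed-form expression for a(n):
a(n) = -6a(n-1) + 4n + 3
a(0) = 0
First-order linear with linear forcing.
Homogeneous solution: a_h(n) = A·(-6)^n.
Try particular a_p(n) = pn + q. Substituting:
  pn + q = -6(p(n-1) + q) + 4n + 3.
Matching the n-coefficient: p = -6p + 4 ⇒ p = \frac{4}{7}.
Matching constants: q = 6p - 6q + 3 ⇒ q = \frac{45}{49}.
General: a(n) = A·(-6)^n + \frac{4 n}{7} + \frac{45}{49}.
Apply a(0) = 0: A + \frac{45}{49} = 0 ⇒ A = - \frac{45}{49}.
So a(n) = - \frac{45 \left(-6\right)^{n}}{49} + \frac{4 n}{7} + \frac{45}{49}.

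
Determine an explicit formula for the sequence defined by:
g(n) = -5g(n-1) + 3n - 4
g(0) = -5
First-order linear with linear forcing.
Homogeneous solution: g_h(n) = A·(-5)^n.
Try particular g_p(n) = pn + q. Substituting:
  pn + q = -5(p(n-1) + q) + 3n - 4.
Matching the n-coefficient: p = -5p + 3 ⇒ p = \frac{1}{2}.
Matching constants: q = 5p - 5q - 4 ⇒ q = - \frac{1}{4}.
General: g(n) = A·(-5)^n + \frac{n}{2} - \frac{1}{4}.
Apply g(0) = -5: A - \frac{1}{4} = -5 ⇒ A = - \frac{19}{4}.
So g(n) = - \frac{19 \left(-5\right)^{n}}{4} + \frac{n}{2} - \frac{1}{4}.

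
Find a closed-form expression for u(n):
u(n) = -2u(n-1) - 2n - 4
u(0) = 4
First-order linear with linear forcing.
Homogeneous solution: u_h(n) = A·(-2)^n.
Try particular u_p(n) = pn + q. Substituting:
  pn + q = -2(p(n-1) + q) - 2n - 4.
Matching the n-coefficient: p = -2p - 2 ⇒ p = - \frac{2}{3}.
Matching constants: q = 2p - 2q - 4 ⇒ q = - \frac{16}{9}.
General: u(n) = A·(-2)^n - \frac{2 n}{3} - \frac{16}{9}.
Apply u(0) = 4: A - \frac{16}{9} = 4 ⇒ A = \frac{52}{9}.
So u(n) = \frac{52 \left(-2\right)^{n}}{9} - \frac{2 n}{3} - \frac{16}{9}.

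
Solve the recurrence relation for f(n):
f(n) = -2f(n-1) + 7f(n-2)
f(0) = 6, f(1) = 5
Characteristic equation: x² + 2x - 7 = 0.
Discriminant Δ = (-2)² + 4·(7) = 32.
Roots r₁,₂ = (-2 ± √32)/2, so r₁ = -1 + 2 \sqrt{2}, r₂ = - 2 \sqrt{2} - 1.
General solution: f(n) = A·r₁^n + B·r₂^n.
From the initial conditions, A + B = 6 and r₁A + r₂B = 5.
Since r₁ - r₂ = √32: A = (5 - (6)r₂)/√32 = \frac{11 \sqrt{2}}{8} + 3, and B = 6 - A = 3 - \frac{11 \sqrt{2}}{8}.
So f(n) = \left(\frac{11 \sqrt{2}}{8} + 3\right)\left(-1 + 2 \sqrt{2}\right)^n + \left(3 - \frac{11 \sqrt{2}}{8}\right)\left(- 2 \sqrt{2} - 1\right)^n.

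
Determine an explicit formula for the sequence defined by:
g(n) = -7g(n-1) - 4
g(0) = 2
First-order linear non-homogeneous.
Homogeneous solution: g_h(n) = A·(-7)^n.
Try constant particular solution g_p = K: K = -7K - 4 ⇒ K = - \frac{1}{2}.
General: g(n) = A·(-7)^n - \frac{1}{2}.
Apply g(0) = 2: A - \frac{1}{2} = 2 ⇒ A = \frac{5}{2}.
So g(n) = \frac{5 \left(-7\right)^{n}}{2} - \frac{1}{2}.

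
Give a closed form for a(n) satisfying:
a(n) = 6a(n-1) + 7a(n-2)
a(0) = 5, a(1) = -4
Characteristic equation: x² - 6x - 7 = 0, which factors as (x - (7))(x - (-1)) = 0.
Roots r₁ = 7, r₂ = -1 (distinct).
General solution: a(n) = A·(7)^n + B·(-1)^n.
From a(0) = 5: A + B = 5.
From a(1) = -4: 7A - B = -4.
Solving: A = \frac{1}{8}, B = \frac{39}{8}.
So a(n) = \frac{39 \left(-1\right)^{n}}{8} + \frac{7^{n}}{8}.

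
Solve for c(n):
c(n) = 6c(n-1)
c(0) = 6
This is a homogeneous first-order recurrence with ratio 6.
By induction c(n) = c(0) · (6)^n = 6 \cdot 6^{n}.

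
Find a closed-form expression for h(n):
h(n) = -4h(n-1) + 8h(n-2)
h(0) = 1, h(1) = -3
Characteristic equation: x² + 4x - 8 = 0.
Discriminant Δ = (-4)² + 4·(8) = 48.
Roots r₁,₂ = (-4 ± √48)/2, so r₁ = -2 + 2 \sqrt{3}, r₂ = - 2 \sqrt{3} - 2.
General solution: h(n) = A·r₁^n + B·r₂^n.
From the initial conditions, A + B = 1 and r₁A + r₂B = -3.
Since r₁ - r₂ = √48: A = (-3 - (1)r₂)/√48 = \frac{1}{2} - \frac{\sqrt{3}}{12}, and B = 1 - A = \frac{\sqrt{3}}{12} + \frac{1}{2}.
So h(n) = \left(\frac{1}{2} - \frac{\sqrt{3}}{12}\right)\left(-2 + 2 \sqrt{3}\right)^n + \left(\frac{\sqrt{3}}{12} + \frac{1}{2}\right)\left(- 2 \sqrt{3} - 2\right)^n.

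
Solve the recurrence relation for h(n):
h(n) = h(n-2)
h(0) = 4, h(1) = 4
Characteristic equation: x² - 1 = 0, which factors as (x - (-1))(x - (1)) = 0.
Roots r₁ = -1, r₂ = 1 (distinct).
General solution: h(n) = A·(-1)^n + B·(1)^n.
From h(0) = 4: A + B = 4.
From h(1) = 4: -A + B = 4.
Solving: A = 0, B = 4.
So h(n) = 4.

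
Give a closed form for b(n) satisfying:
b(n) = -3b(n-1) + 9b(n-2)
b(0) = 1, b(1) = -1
Characteristic equation: x² + 3x - 9 = 0.
Discriminant Δ = (-3)² + 4·(9) = 45.
Roots r₁,₂ = (-3 ± √45)/2, so r₁ = - \frac{3}{2} + \frac{3 \sqrt{5}}{2}, r₂ = - \frac{3 \sqrt{5}}{2} - \frac{3}{2}.
General solution: b(n) = A·r₁^n + B·r₂^n.
From the initial conditions, A + B = 1 and r₁A + r₂B = -1.
Since r₁ - r₂ = √45: A = (-1 - (1)r₂)/√45 = \frac{\sqrt{5}}{30} + \frac{1}{2}, and B = 1 - A = \frac{1}{2} - \frac{\sqrt{5}}{30}.
So b(n) = \left(\frac{\sqrt{5}}{30} + \frac{1}{2}\right)\left(- \frac{3}{2} + \frac{3 \sqrt{5}}{2}\right)^n + \left(\frac{1}{2} - \frac{\sqrt{5}}{30}\right)\left(- \frac{3 \sqrt{5}}{2} - \frac{3}{2}\right)^n.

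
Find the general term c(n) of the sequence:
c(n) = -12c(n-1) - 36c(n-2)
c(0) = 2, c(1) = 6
Characteristic equation: x² + 12x + 36 = 0, which is (x - (-6))².
Repeated root r = -6.
General solution: c(n) = (A + Bn)·(-6)^n.
From c(0) = 2: A = 2.
From c(1) = 6: (A + B)·(-6) = 6 ⇒ B = -3.
So c(n) = \left(2 - 3 n\right) \cdot (-6)^n.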